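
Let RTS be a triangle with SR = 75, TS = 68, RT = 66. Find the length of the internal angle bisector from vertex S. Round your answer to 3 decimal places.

63.353

By the law of cosines, cos S = (TS² + SR² − RT²) / (2·TS·SR) ≈ 0.57775, so ∠S ≈ 54.71°.
The bisector from S has length 2·TS·SR·cos(∠S/2)/(TS+SR) ≈ 63.353.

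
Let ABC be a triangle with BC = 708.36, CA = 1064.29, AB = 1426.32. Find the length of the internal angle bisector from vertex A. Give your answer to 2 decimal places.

1181.20

By the law of cosines, cos A = (CA² + AB² − BC²) / (2·CA·AB) ≈ 0.87790, so ∠A ≈ 28.61°.
The bisector from A has length 2·CA·AB·cos(∠A/2)/(CA+AB) ≈ 1181.2.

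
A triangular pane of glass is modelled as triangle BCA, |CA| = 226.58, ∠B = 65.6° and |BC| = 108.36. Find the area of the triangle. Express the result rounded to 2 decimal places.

area ≈ 12272.34

Law of sines: sin A = |BC|·sin B/|CA| ≈ 0.43553.
Since |CA| ≥ |BC|, only the acute value applies: ∠A ≈ 25.82°.
Then ∠C = 180° − ∠B − ∠A ≈ 88.58°.
Law of sines gives |AB| = |CA|·sin C/sin B ≈ 248.73.
Area = ½·|CA|·|BC|·sin C ≈ 12272.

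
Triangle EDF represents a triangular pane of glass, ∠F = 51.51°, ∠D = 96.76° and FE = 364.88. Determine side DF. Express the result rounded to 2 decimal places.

193.24

The third angle is ∠E = 180° − ∠D − ∠F = 31.73°.
Law of sines: DF = FE·sin E/sin D ≈ 193.24.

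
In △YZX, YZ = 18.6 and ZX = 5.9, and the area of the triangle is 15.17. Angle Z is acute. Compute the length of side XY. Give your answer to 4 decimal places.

13.0325

From area = ½·YZ·ZX·sin Z, we get sin Z = 2·area/(YZ·ZX) ≈ 0.27647.
Taking the acute solution, ∠Z ≈ 16.05°.
Law of cosines then gives XY ≈ 13.032.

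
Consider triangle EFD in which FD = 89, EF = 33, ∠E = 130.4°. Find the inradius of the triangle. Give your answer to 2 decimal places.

Law of sines: sin D = EF·sin E/FD ≈ 0.28237.
Since FD ≥ EF, only the acute value applies: ∠D ≈ 16.40°.
Then ∠F = 180° − ∠E − ∠D ≈ 33.20°.
Law of sines gives DE = FD·sin F/sin E ≈ 63.99.
Area = ½·FD·EF·sin F ≈ 804.06.
Semiperimeter s = (89+63.99+33)/2 = 92.995.
Inradius = area/s = 804.06/92.995 ≈ 8.6463.

r ≈ 8.65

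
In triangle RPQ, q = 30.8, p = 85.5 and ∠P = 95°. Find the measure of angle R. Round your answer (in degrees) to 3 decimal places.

63.970

Law of sines: sin Q = q·sin P/p ≈ 0.35886.
Since p ≥ q, only the acute value applies: ∠Q ≈ 21.03°.
Then ∠R = 180° − ∠P − ∠Q ≈ 63.97°.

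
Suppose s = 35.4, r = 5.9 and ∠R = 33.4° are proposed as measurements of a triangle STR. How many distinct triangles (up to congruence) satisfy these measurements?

0

s·sin R = 35.4·sin(33.4°) ≈ 19.49.
Since r = 5.9 < 19.49 = s sin R, no triangle exists.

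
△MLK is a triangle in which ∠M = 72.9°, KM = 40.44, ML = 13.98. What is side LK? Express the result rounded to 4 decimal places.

By the law of cosines, LK² = KM² + ML² − 2·KM·ML·cos M = 1498.4, so LK ≈ 38.709.

38.7087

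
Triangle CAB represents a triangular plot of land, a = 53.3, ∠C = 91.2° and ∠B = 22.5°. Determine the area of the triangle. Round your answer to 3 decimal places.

The third angle is ∠A = 180° − ∠B − ∠C = 66.30°.
Law of sines: c = a·sin C/sin A ≈ 58.196.
Law of sines: b = a·sin B/sin A ≈ 22.276.
Area = ½·a·c·sin B ≈ 593.52.

area ≈ 593.517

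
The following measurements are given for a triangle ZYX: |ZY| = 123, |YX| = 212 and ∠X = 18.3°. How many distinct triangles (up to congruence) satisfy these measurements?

2

|YX|·sin X = 212·sin(18.3°) ≈ 66.57.
Since |YX| sin X < |ZY| < |YX| (66.57 < 123 < 212), two triangles exist.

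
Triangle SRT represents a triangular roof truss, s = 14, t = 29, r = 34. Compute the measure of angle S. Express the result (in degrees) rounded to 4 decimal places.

∠S ≈ 24.0365°

By the law of cosines, cos S = (r² + t² − s²) / (2·r·t) ≈ 0.91329, so ∠S ≈ 24.04°.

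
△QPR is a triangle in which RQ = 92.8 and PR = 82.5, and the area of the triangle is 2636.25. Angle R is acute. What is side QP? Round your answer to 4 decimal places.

From area = ½·PR·RQ·sin R, we get sin R = 2·area/(PR·RQ) ≈ 0.68868.
Taking the acute solution, ∠R ≈ 43.53°.
Law of cosines then gives QP ≈ 65.695.

65.6949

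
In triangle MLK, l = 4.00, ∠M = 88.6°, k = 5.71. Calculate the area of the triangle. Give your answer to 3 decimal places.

Area = ½·l·k·sin M ≈ 11.417.

area ≈ 11.417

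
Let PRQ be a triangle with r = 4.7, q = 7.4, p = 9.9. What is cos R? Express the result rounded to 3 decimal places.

cos R ≈ 0.892

By the law of cosines, cos R = (q² + p² − r²) / (2·q·p) ≈ 0.89189, so ∠R ≈ 26.89°.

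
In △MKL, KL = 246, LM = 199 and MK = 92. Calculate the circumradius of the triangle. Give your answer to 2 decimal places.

By the law of cosines, cos M = (LM² + MK² − KL²) / (2·LM·MK) ≈ -0.34004, so ∠M ≈ 109.88°.
Circumradius = KL/(2 sin M) ≈ 130.79.

R ≈ 130.79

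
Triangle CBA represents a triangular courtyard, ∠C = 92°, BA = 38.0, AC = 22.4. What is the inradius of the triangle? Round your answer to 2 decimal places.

7.42

Law of sines: sin B = AC·sin C/BA ≈ 0.58911.
Since BA ≥ AC, only the acute value applies: ∠B ≈ 36.09°.
Then ∠A = 180° − ∠C − ∠B ≈ 51.91°.
Law of sines gives CB = BA·sin A/sin C ≈ 29.924.
Area = ½·BA·AC·sin A ≈ 334.95.
Semiperimeter s = (38+22.4+29.924)/2 = 45.162.
Inradius = area/s = 334.95/45.162 ≈ 7.4165.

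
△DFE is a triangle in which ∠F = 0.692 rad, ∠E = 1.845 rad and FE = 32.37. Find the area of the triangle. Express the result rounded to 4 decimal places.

area ≈ 566.1339

The third angle is ∠D = π − ∠F − ∠E = 0.605 rad.
Law of sines: ED = FE·sin F/sin D ≈ 36.336.
Law of sines: DF = FE·sin E/sin D ≈ 54.819.
Area = ½·FE·ED·sin E ≈ 566.13.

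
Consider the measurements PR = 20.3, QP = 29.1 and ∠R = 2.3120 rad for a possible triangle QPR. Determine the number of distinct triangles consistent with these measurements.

1

PR·sin R = 20.3·sin(2.3120 rad) ≈ 14.97.
Since ∠R is not acute, a triangle exists only if QP > PR; here QP > PR, so there is exactly one triangle.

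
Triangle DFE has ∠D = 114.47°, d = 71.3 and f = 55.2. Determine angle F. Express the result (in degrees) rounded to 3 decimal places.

Law of sines: sin F = f·sin D/d ≈ 0.70465.
Since d ≥ f, only the acute value applies: ∠F ≈ 44.80°.
Then ∠E = 180° − ∠D − ∠F ≈ 20.73°.

44.802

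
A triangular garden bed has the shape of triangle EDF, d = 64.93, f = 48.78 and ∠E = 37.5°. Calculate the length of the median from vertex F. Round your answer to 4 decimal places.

By the law of cosines, e² = d² + f² − 2·d·f·cos E = 1569.8, so e ≈ 39.621.
Median from F: ½√(2·e² + 2·d² − f²) ≈ 47.937.

m_F ≈ 47.9375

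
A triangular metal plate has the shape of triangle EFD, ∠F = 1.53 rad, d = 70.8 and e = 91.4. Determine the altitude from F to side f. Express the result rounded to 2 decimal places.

By the law of cosines, f² = d² + e² − 2·d·e·cos F = 12839, so f ≈ 113.31.
Area = ½·d·e·sin F ≈ 3232.9.
The altitude from F has length 2·area/f ≈ 57.063.

h_F ≈ 57.06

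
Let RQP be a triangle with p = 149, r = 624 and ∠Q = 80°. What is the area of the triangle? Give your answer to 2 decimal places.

45781.74

Area = ½·p·r·sin Q ≈ 45782.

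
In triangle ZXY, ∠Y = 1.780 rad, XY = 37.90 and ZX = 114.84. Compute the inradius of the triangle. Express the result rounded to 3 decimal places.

14.741

Law of sines: sin Z = XY·sin Y/ZX ≈ 0.32283.
Since ZX ≥ XY, only the acute value applies: ∠Z ≈ 0.329 rad.
Then ∠X = π − ∠Y − ∠Z ≈ 1.033 rad.
Law of sines gives YZ = ZX·sin X/sin Y ≈ 100.82.
Area = ½·ZX·XY·sin X ≈ 1868.9.
Semiperimeter s = (37.9+100.82+114.84)/2 = 126.78.
Inradius = area/s = 1868.9/126.78 ≈ 14.741.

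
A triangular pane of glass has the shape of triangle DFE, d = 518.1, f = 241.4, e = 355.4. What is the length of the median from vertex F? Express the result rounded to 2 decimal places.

Median from F: ½√(2·e² + 2·d² − f²) ≈ 427.55.

427.55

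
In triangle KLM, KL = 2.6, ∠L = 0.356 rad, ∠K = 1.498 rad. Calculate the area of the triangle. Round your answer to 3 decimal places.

The third angle is ∠M = π − ∠K − ∠L = 1.288 rad.
Law of sines: LM = KL·sin K/sin M ≈ 2.7007.
Law of sines: MK = KL·sin L/sin M ≈ 0.94377.
Area = ½·KL·LM·sin L ≈ 1.2236.

1.224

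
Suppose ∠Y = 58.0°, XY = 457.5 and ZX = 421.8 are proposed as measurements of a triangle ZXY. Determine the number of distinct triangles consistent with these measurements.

2

XY·sin Y = 457.5·sin(58.0°) ≈ 388.
Since XY sin Y < ZX < XY (388 < 421.8 < 457.5), two triangles exist.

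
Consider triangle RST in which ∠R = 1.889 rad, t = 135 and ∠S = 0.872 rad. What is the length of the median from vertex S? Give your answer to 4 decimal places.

The third angle is ∠T = π − ∠R − ∠S = 0.381 rad.
Law of sines: r = t·sin R/sin T ≈ 345.18.
Law of sines: s = t·sin S/sin T ≈ 278.24.
Median from S: ½√(2·t² + 2·r² − s²) ≈ 222.11.

222.1065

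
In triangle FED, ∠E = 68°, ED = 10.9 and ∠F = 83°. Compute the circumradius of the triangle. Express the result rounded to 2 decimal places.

The third angle is ∠D = 180° − ∠F − ∠E = 29.00°.
Law of sines: DF = ED·sin E/sin F ≈ 10.182.
Law of sines: FE = ED·sin D/sin F ≈ 5.3241.
Circumradius = ED/(2 sin F) ≈ 5.4909.

5.49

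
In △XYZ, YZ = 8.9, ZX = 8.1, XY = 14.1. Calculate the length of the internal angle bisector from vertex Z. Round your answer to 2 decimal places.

By the law of cosines, cos Z = (YZ² + ZX² − XY²) / (2·YZ·ZX) ≈ -0.37446, so ∠Z ≈ 111.99°.
The bisector from Z has length 2·YZ·ZX·cos(∠Z/2)/(YZ+ZX) ≈ 4.7432.

t_Z ≈ 4.74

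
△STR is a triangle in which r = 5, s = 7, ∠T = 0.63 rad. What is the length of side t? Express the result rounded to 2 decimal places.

By the law of cosines, t² = r² + s² − 2·r·s·cos T = 17.438, so t ≈ 4.1759.

4.18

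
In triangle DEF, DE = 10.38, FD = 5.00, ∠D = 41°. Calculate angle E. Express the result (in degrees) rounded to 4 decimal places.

26.4057

By the law of cosines, EF² = FD² + DE² − 2·FD·DE·cos D = 54.406, so EF ≈ 7.376.
Law of cosines again: cos E = (DE² + EF² − FD²)/(2·DE·EF) ≈ 0.89567, so ∠E ≈ 26.41°.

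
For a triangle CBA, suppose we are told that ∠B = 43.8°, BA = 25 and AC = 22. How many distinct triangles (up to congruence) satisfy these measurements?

BA·sin B = 25·sin(43.8°) ≈ 17.3.
Since BA sin B < AC < BA (17.3 < 22 < 25), two triangles exist.

2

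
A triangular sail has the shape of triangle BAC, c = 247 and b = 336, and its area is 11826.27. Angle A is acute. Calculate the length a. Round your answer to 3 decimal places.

From area = ½·c·b·sin A, we get sin A = 2·area/(c·b) ≈ 0.28500.
Taking the acute solution, ∠A ≈ 16.56°.
Law of cosines then gives a ≈ 121.67.

121.674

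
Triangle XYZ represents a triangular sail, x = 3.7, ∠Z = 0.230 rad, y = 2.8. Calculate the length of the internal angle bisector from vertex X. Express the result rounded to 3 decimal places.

t_X ≈ 0.648

By the law of cosines, z² = x² + y² − 2·x·y·cos Z = 1.3556, so z ≈ 1.1643.
Law of cosines again: cos X = (y² + z² − x²)/(2·y·z) ≈ -0.68930, so ∠X ≈ 2.331 rad.
The bisector from X has length 2·y·z·cos(∠X/2)/(y+z) ≈ 0.64825.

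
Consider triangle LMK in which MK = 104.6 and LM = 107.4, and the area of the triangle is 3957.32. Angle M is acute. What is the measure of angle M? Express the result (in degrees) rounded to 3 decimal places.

From area = ½·LM·MK·sin M, we get sin M = 2·area/(LM·MK) ≈ 0.70452.
Taking the acute solution, ∠M ≈ 44.79°.

∠M ≈ 44.791°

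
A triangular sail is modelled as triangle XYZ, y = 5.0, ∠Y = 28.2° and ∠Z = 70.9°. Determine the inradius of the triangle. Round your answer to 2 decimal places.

The third angle is ∠X = 180° − ∠Y − ∠Z = 80.90°.
Law of sines: x = y·sin X/sin Y ≈ 10.448.
Law of sines: z = y·sin Z/sin Y ≈ 9.9984.
Area = ½·y·x·sin Z ≈ 24.681.
Semiperimeter s = (10.448+5+9.9984)/2 = 12.723.
Inradius = area/s = 24.681/12.723 ≈ 1.9399.

r ≈ 1.94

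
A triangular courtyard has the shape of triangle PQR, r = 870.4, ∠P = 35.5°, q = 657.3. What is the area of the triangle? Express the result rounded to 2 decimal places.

area ≈ 166114.12

Area = ½·q·r·sin P ≈ 1.6611e+05.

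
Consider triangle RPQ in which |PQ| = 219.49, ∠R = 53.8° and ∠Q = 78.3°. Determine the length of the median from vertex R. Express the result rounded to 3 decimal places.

m_R ≈ 209.261

The third angle is ∠P = 180° − ∠Q − ∠R = 47.90°.
Law of sines: |QR| = |PQ|·sin P/sin R ≈ 201.81.
Law of sines: |RP| = |PQ|·sin Q/sin R ≈ 266.34.
Median from R: ½√(2·|QR|² + 2·|RP|² − |PQ|²) ≈ 209.26.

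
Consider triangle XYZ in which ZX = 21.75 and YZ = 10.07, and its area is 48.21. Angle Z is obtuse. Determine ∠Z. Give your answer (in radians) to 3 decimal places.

From area = ½·YZ·ZX·sin Z, we get sin Z = 2·area/(YZ·ZX) ≈ 0.44023.
Taking the obtuse solution, ∠Z ≈ 2.6857 rad.

2.686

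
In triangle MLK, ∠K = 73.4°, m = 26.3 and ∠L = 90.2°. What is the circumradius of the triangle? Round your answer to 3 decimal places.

The third angle is ∠M = 180° − ∠L − ∠K = 16.40°.
Law of sines: l = m·sin L/sin M ≈ 93.149.
Law of sines: k = m·sin K/sin M ≈ 89.267.
Circumradius = m/(2 sin M) ≈ 46.575.

46.575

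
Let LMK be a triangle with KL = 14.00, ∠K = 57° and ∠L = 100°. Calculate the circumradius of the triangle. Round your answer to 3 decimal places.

The third angle is ∠M = 180° − ∠K − ∠L = 23.00°.
Law of sines: MK = KL·sin L/sin M ≈ 35.286.
Law of sines: LM = KL·sin K/sin M ≈ 30.05.
Circumradius = KL/(2 sin M) ≈ 17.915.

17.915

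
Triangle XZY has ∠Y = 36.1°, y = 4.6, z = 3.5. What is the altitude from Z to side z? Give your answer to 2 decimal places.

h_Z ≈ 4.09

Law of sines: sin Z = z·sin Y/y ≈ 0.44830.
Since y ≥ z, only the acute value applies: ∠Z ≈ 26.63°.
Then ∠X = 180° − ∠Y − ∠Z ≈ 117.27°.
Law of sines gives x = y·sin X/sin Y ≈ 6.9398.
Area = ½·y·z·sin X ≈ 7.1556.
The altitude from Z has length 2·area/z ≈ 4.0889.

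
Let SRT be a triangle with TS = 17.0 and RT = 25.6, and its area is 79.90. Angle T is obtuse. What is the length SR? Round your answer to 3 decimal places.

From area = ½·RT·TS·sin T, we get sin T = 2·area/(RT·TS) ≈ 0.36719.
Taking the obtuse solution, ∠T ≈ 158.46°.
Law of cosines then gives SR ≈ 41.88.

41.880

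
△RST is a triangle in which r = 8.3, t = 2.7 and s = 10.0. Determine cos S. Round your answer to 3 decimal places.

-0.531

By the law of cosines, cos S = (t² + r² − s²) / (2·t·r) ≈ -0.53146, so ∠S ≈ 2.131 rad.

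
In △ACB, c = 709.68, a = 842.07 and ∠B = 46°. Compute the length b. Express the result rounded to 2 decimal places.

By the law of cosines, b² = a² + c² − 2·a·c·cos B = 3.8247e+05, so b ≈ 618.44.

618.44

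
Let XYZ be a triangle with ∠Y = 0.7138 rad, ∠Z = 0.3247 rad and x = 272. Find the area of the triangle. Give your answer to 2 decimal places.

8967.13

The third angle is ∠X = π − ∠Y − ∠Z = 2.1031 rad.
Law of sines: y = x·sin Y/sin X ≈ 206.68.
Law of sines: z = x·sin Z/sin X ≈ 100.71.
Area = ½·x·y·sin Z ≈ 8967.1.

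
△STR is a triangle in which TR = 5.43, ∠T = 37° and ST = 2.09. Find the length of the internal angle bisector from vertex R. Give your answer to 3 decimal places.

t_R ≈ 4.524

By the law of cosines, RS² = ST² + TR² − 2·ST·TR·cos T = 15.726, so RS ≈ 3.9656.
Law of cosines again: cos R = (TR² + RS² − ST²)/(2·TR·RS) ≈ 0.94837, so ∠R ≈ 18.49°.
The bisector from R has length 2·TR·RS·cos(∠R/2)/(TR+RS) ≈ 4.5241.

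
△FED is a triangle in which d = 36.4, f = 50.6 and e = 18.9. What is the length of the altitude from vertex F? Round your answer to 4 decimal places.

Semiperimeter s = (50.6 + 18.9 + 36.4)/2 = 52.95.
Heron's formula: area = √(52.95·2.35·34.05·16.55) ≈ 264.8.
The altitude from F has length 2·area/f ≈ 10.467.

h_F ≈ 10.4666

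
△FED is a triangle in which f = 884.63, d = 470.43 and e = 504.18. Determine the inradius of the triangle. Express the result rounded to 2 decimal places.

r ≈ 97.23

Semiperimeter s = (884.63 + 504.18 + 470.43)/2 = 929.62.
Heron's formula: area = √(929.62·44.99·425.44·459.19) ≈ 90391.
Inradius = area/s = 90391/929.62 ≈ 97.235.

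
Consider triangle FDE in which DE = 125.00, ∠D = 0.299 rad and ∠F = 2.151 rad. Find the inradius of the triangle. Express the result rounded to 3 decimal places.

r ≈ 13.277

The third angle is ∠E = π − ∠F − ∠D = 0.692 rad.
Law of sines: EF = DE·sin D/sin F ≈ 44.025.
Law of sines: FD = DE·sin E/sin F ≈ 95.32.
Area = ½·DE·EF·sin E ≈ 1754.9.
Semiperimeter s = (125+44.025+95.32)/2 = 132.17.
Inradius = area/s = 1754.9/132.17 ≈ 13.277.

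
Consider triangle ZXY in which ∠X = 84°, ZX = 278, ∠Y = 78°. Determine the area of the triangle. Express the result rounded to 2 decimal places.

area ≈ 12140.93

The third angle is ∠Z = 180° − ∠X − ∠Y = 18.00°.
Law of sines: XY = ZX·sin Z/sin Y ≈ 87.826.
Law of sines: YZ = ZX·sin X/sin Y ≈ 282.65.
Area = ½·ZX·XY·sin X ≈ 12141.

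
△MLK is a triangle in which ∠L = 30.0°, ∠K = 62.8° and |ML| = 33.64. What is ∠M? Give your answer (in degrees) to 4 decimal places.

87.2000

The third angle is ∠M = 180° − ∠L − ∠K = 87.20°.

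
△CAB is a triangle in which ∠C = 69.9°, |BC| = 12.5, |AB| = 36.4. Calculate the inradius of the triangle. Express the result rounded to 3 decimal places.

5.190

Law of sines: sin A = |BC|·sin C/|AB| ≈ 0.32249.
Since |AB| ≥ |BC|, only the acute value applies: ∠A ≈ 18.81°.
Then ∠B = 180° − ∠C − ∠A ≈ 91.29°.
Law of sines gives |CA| = |AB|·sin B/sin C ≈ 38.751.
Area = ½·|AB|·|BC|·sin B ≈ 227.44.
Semiperimeter s = (36.4+12.5+38.751)/2 = 43.825.
Inradius = area/s = 227.44/43.825 ≈ 5.1897.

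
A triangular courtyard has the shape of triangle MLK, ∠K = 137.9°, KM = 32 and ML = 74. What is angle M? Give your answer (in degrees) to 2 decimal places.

25.25

Law of sines: sin L = KM·sin K/ML ≈ 0.28991.
Since ML ≥ KM, only the acute value applies: ∠L ≈ 16.85°.
Then ∠M = 180° − ∠K − ∠L ≈ 25.25°.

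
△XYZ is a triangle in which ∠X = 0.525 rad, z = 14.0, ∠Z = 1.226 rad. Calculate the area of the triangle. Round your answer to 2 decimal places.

The third angle is ∠Y = π − ∠Z − ∠X = 1.391 rad.
Law of sines: x = z·sin X/sin Z ≈ 7.4558.
Law of sines: y = z·sin Y/sin Z ≈ 14.635.
Area = ½·z·x·sin Y ≈ 51.345.

area ≈ 51.35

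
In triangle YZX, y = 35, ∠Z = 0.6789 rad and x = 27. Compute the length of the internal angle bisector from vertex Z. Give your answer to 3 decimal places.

28.744

By the law of cosines, z² = x² + y² − 2·x·y·cos Z = 483.08, so z ≈ 21.979.
The bisector from Z has length 2·x·y·cos(∠Z/2)/(x+y) ≈ 28.744.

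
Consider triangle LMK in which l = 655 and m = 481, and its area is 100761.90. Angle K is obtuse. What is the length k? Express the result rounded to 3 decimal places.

1069.922

From area = ½·l·m·sin K, we get sin K = 2·area/(l·m) ≈ 0.63965.
Taking the obtuse solution, ∠K ≈ 140.23°.
Law of cosines then gives k ≈ 1069.9.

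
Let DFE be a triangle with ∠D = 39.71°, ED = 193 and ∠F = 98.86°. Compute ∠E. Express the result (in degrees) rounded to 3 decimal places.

∠E ≈ 41.430°

The third angle is ∠E = 180° − ∠D − ∠F = 41.43°.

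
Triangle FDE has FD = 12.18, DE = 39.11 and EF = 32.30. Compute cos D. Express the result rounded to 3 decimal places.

cos D ≈ 0.666

By the law of cosines, cos D = (FD² + DE² − EF²) / (2·FD·DE) ≈ 0.66615, so ∠D ≈ 48.23°.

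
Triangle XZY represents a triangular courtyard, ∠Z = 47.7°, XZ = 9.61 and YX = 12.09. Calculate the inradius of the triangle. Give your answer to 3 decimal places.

r ≈ 3.043

Law of sines: sin Y = XZ·sin Z/YX ≈ 0.58791.
Since YX ≥ XZ, only the acute value applies: ∠Y ≈ 36.01°.
Then ∠X = 180° − ∠Z − ∠Y ≈ 96.29°.
Law of sines gives ZY = YX·sin X/sin Z ≈ 16.248.
Area = ½·YX·XZ·sin X ≈ 57.743.
Semiperimeter s = (16.248+12.09+9.61)/2 = 18.974.
Inradius = area/s = 57.743/18.974 ≈ 3.0433.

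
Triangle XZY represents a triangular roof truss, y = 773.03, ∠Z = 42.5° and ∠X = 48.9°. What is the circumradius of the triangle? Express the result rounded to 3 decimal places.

R ≈ 386.630

The third angle is ∠Y = 180° − ∠X − ∠Z = 88.60°.
Law of sines: x = y·sin X/sin Y ≈ 582.7.
Law of sines: z = y·sin Z/sin Y ≈ 522.41.
Circumradius = y/(2 sin Y) ≈ 386.63.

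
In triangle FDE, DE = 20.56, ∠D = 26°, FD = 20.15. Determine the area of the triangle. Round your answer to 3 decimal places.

area ≈ 90.805

Area = ½·FD·DE·sin D ≈ 90.805.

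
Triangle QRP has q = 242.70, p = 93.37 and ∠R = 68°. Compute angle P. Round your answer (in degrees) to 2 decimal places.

By the law of cosines, r² = p² + q² − 2·p·q·cos R = 50643, so r ≈ 225.04.
Law of cosines again: cos P = (q² + r² − p²)/(2·q·r) ≈ 0.92305, so ∠P ≈ 22.62°.

∠P ≈ 22.62°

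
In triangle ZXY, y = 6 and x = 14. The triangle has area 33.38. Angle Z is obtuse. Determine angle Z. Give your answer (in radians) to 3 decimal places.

2.223

From area = ½·x·y·sin Z, we get sin Z = 2·area/(x·y) ≈ 0.79476.
Taking the obtuse solution, ∠Z ≈ 2.2230 rad.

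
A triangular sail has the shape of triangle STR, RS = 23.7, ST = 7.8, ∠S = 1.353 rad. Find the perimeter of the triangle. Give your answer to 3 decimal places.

perimeter ≈ 54.795

By the law of cosines, TR² = RS² + ST² − 2·RS·ST·cos S = 542.64, so TR ≈ 23.295.
Semiperimeter s = (23.295+23.7+7.8)/2 = 27.397.
Perimeter = 23.295 + 23.7 + 7.8 = 54.795.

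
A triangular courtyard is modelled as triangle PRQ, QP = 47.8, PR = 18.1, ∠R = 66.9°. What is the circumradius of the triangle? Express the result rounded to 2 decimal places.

Law of sines: sin Q = PR·sin R/QP ≈ 0.34830.
Since QP ≥ PR, only the acute value applies: ∠Q ≈ 20.38°.
Then ∠P = 180° − ∠R − ∠Q ≈ 92.72°.
Law of sines gives RQ = QP·sin P/sin R ≈ 51.908.
Circumradius = QP/(2 sin R) ≈ 25.983.

25.98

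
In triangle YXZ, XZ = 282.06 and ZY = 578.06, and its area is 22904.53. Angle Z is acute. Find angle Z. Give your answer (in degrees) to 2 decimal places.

From area = ½·XZ·ZY·sin Z, we get sin Z = 2·area/(XZ·ZY) ≈ 0.28096.
Taking the acute solution, ∠Z ≈ 16.32°.

∠Z ≈ 16.32°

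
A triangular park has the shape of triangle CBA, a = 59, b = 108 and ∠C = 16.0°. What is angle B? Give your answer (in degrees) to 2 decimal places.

∠B ≈ 146.41°

By the law of cosines, c² = b² + a² − 2·b·a·cos C = 2894.7, so c ≈ 53.802.
Law of cosines again: cos B = (a² + c² − b²)/(2·a·c) ≈ -0.83298, so ∠B ≈ 146.41°.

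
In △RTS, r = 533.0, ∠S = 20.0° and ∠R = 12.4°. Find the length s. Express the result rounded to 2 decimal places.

848.94

The third angle is ∠T = 180° − ∠S − ∠R = 147.60°.
Law of sines: s = r·sin S/sin R ≈ 848.94.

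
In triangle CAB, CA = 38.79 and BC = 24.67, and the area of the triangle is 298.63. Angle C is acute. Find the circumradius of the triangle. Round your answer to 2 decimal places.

19.91

From area = ½·BC·CA·sin C, we get sin C = 2·area/(BC·CA) ≈ 0.62413.
Taking the acute solution, ∠C ≈ 38.62°.
Law of cosines then gives AB ≈ 24.858.
Circumradius = AB/(2 sin C) ≈ 19.914.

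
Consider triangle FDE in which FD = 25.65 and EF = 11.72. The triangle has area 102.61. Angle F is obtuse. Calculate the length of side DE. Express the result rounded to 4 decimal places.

35.1372

From area = ½·EF·FD·sin F, we get sin F = 2·area/(EF·FD) ≈ 0.68266.
Taking the obtuse solution, ∠F ≈ 136.95°.
Law of cosines then gives DE ≈ 35.137.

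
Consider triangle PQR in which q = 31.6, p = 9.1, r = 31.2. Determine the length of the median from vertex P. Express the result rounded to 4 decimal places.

Median from P: ½√(2·q² + 2·r² − p²) ≈ 31.069.

31.0692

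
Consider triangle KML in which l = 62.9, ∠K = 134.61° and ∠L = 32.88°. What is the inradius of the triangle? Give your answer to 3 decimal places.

6.592

The third angle is ∠M = 180° − ∠L − ∠K = 12.51°.
Law of sines: k = l·sin K/sin L ≈ 82.483.
Law of sines: m = l·sin M/sin L ≈ 25.097.
Area = ½·l·k·sin M ≈ 561.91.
Semiperimeter s = (82.483+25.097+62.9)/2 = 85.24.
Inradius = area/s = 561.91/85.24 ≈ 6.5921.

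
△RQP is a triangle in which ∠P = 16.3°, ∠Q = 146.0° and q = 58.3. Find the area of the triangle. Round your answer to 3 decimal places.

259.333

The third angle is ∠R = 180° − ∠Q − ∠P = 17.70°.
Law of sines: r = q·sin R/sin Q ≈ 31.698.
Law of sines: p = q·sin P/sin Q ≈ 29.262.
Area = ½·q·r·sin P ≈ 259.33.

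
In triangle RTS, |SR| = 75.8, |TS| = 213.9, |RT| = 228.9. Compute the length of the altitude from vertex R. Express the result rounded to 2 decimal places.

Semiperimeter s = (213.9 + 75.8 + 228.9)/2 = 259.3.
Heron's formula: area = √(259.3·45.4·183.5·30.4) ≈ 8103.7.
The altitude from R has length 2·area/|TS| ≈ 75.771.

h_R ≈ 75.77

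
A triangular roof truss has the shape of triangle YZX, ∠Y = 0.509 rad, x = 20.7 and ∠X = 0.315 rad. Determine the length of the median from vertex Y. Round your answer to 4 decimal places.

m_Y ≈ 33.9312

The third angle is ∠Z = π − ∠X − ∠Y = 2.318 rad.
Law of sines: y = x·sin Y/sin X ≈ 32.559.
Law of sines: z = x·sin Z/sin X ≈ 49.033.
Median from Y: ½√(2·z² + 2·x² − y²) ≈ 33.931.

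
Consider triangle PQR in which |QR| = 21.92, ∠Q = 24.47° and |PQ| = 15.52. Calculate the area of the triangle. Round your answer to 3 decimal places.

Area = ½·|PQ|·|QR|·sin Q ≈ 70.458.

area ≈ 70.458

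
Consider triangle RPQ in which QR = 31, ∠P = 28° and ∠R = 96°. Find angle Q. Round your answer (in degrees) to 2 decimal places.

The third angle is ∠Q = 180° − ∠R − ∠P = 56.00°.

∠Q ≈ 56.00°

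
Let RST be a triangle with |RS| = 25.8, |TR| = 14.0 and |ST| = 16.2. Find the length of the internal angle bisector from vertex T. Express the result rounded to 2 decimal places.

By the law of cosines, cos T = (|ST|² + |TR|² − |RS|²) / (2·|ST|·|TR|) ≈ -0.45679, so ∠T ≈ 117.18°.
The bisector from T has length 2·|ST|·|TR|·cos(∠T/2)/(|ST|+|TR|) ≈ 7.8277.

7.83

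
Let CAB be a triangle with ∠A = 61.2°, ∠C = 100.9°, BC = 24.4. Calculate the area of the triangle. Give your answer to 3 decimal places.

area ≈ 102.525

The third angle is ∠B = 180° − ∠C − ∠A = 17.90°.
Law of sines: AB = BC·sin C/sin A ≈ 27.342.
Law of sines: CA = BC·sin B/sin A ≈ 8.5581.
Area = ½·BC·AB·sin B ≈ 102.52.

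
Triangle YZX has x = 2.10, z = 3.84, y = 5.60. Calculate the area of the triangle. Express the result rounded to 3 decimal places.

area ≈ 2.636

Semiperimeter s = (5.6 + 3.84 + 2.1)/2 = 5.77.
Heron's formula: area = √(5.77·0.17·1.93·3.67) ≈ 2.6359.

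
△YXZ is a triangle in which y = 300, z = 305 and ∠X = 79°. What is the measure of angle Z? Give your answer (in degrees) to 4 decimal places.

By the law of cosines, x² = z² + y² − 2·z·y·cos X = 1.4811e+05, so x ≈ 384.85.
Law of cosines again: cos Z = (y² + x² − z²)/(2·y·x) ≈ 0.62831, so ∠Z ≈ 51.07°.

51.0744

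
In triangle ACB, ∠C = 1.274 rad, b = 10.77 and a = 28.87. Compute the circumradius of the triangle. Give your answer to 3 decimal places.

By the law of cosines, c² = b² + a² − 2·b·a·cos C = 767.6, so c ≈ 27.706.
Area = ½·b·a·sin C ≈ 148.67.
Circumradius = c/(2 sin C) ≈ 14.486.

14.486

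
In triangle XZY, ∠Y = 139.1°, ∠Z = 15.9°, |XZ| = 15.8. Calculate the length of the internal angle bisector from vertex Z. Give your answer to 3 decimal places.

The third angle is ∠X = 180° − ∠Z − ∠Y = 25.00°.
Law of sines: |ZY| = |XZ|·sin X/sin Y ≈ 10.198.
Law of sines: |YX| = |XZ|·sin Z/sin Y ≈ 6.6111.
The bisector from Z has length 2·|XZ|·|ZY|·cos(∠Z/2)/(|XZ|+|ZY|) ≈ 12.277.

t_Z ≈ 12.277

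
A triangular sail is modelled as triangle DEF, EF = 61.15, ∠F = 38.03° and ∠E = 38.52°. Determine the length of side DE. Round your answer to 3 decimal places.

The third angle is ∠D = 180° − ∠E − ∠F = 103.45°.
Law of sines: DE = EF·sin F/sin D ≈ 38.735.

38.735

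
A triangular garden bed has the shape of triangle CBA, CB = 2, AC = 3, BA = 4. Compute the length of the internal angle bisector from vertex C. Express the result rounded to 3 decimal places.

By the law of cosines, cos C = (AC² + CB² − BA²) / (2·AC·CB) ≈ -0.25000, so ∠C ≈ 1.823 rad.
The bisector from C has length 2·AC·CB·cos(∠C/2)/(AC+CB) ≈ 1.4697.

t_C ≈ 1.470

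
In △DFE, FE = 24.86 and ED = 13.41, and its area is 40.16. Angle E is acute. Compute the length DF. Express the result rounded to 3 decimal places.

12.278

From area = ½·FE·ED·sin E, we get sin E = 2·area/(FE·ED) ≈ 0.24093.
Taking the acute solution, ∠E ≈ 13.94°.
Law of cosines then gives DF ≈ 12.278.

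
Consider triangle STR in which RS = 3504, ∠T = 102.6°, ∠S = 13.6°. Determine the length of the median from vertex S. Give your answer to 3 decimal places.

The third angle is ∠R = 180° − ∠S − ∠T = 63.80°.
Law of sines: TR = RS·sin S/sin T ≈ 844.27.
Law of sines: ST = RS·sin R/sin T ≈ 3221.6.
Median from S: ½√(2·RS² + 2·ST² − TR²) ≈ 3339.2.

3339.176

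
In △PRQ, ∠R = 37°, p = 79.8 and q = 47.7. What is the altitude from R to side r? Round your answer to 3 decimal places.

h_R ≈ 45.246

By the law of cosines, r² = q² + p² − 2·q·p·cos R = 2563.4, so r ≈ 50.63.
Area = ½·q·p·sin R ≈ 1145.4.
The altitude from R has length 2·area/r ≈ 45.246.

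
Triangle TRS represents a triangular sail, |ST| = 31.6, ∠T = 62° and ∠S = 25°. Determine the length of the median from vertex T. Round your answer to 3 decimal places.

The third angle is ∠R = 180° − ∠S − ∠T = 93.00°.
Law of sines: |RS| = |ST|·sin T/sin R ≈ 27.939.
Law of sines: |TR| = |ST|·sin S/sin R ≈ 13.373.
Median from T: ½√(2·|ST|² + 2·|TR|² − |RS|²) ≈ 19.838.

19.838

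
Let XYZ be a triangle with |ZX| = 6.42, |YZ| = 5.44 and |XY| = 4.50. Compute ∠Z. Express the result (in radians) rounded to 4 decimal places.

By the law of cosines, cos Z = (|YZ|² + |ZX|² − |XY|²) / (2·|YZ|·|ZX|) ≈ 0.72384, so ∠Z ≈ 0.761 rad.

0.7614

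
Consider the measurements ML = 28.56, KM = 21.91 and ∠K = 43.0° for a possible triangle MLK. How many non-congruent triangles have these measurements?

1

KM·sin K = 21.91·sin(43.0°) ≈ 14.94.
Since ML ≥ KM, exactly one triangle exists.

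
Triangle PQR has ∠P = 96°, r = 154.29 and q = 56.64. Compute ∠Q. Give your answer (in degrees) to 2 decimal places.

By the law of cosines, p² = q² + r² − 2·q·r·cos P = 28840, so p ≈ 169.82.
Law of cosines again: cos Q = (r² + p² − q²)/(2·r·p) ≈ 0.94339, so ∠Q ≈ 19.37°.

∠Q ≈ 19.37°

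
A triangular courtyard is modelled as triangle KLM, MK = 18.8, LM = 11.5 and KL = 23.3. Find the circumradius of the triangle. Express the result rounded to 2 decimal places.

By the law of cosines, cos K = (MK² + KL² − LM²) / (2·MK·KL) ≈ 0.87216, so ∠K ≈ 29.29°.
Circumradius = LM/(2 sin K) ≈ 11.753.

R ≈ 11.75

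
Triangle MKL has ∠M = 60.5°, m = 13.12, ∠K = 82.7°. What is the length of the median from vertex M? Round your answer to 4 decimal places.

The third angle is ∠L = 180° − ∠M − ∠K = 36.80°.
Law of sines: k = m·sin K/sin M ≈ 14.952.
Law of sines: l = m·sin L/sin M ≈ 9.0299.
Median from M: ½√(2·k² + 2·l² − m²) ≈ 10.465.

m_M ≈ 10.4651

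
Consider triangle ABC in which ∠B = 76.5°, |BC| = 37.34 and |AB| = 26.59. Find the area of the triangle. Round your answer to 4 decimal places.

Area = ½·|AB|·|BC|·sin B ≈ 482.72.

482.7188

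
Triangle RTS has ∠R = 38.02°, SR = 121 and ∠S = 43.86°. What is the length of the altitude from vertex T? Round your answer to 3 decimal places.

The third angle is ∠T = 180° − ∠S − ∠R = 98.12°.
Law of sines: TS = SR·sin R/sin T ≈ 75.283.
Law of sines: RT = SR·sin S/sin T ≈ 84.69.
Area = ½·SR·TS·sin S ≈ 3155.9.
The altitude from T has length 2·area/SR ≈ 52.164.

h_T ≈ 52.164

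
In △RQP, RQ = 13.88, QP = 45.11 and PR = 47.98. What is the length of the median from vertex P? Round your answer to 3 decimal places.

Median from P: ½√(2·QP² + 2·PR² − RQ²) ≈ 46.047.

m_P ≈ 46.047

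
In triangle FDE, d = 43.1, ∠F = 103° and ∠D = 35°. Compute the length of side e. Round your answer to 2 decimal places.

50.28

The third angle is ∠E = 180° − ∠F − ∠D = 42.00°.
Law of sines: e = d·sin E/sin D ≈ 50.28.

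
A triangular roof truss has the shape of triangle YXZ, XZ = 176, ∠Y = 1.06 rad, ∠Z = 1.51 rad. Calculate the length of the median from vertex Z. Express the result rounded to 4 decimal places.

The third angle is ∠X = π − ∠Z − ∠Y = 0.572 rad.
Law of sines: ZY = XZ·sin X/sin Y ≈ 109.14.
Law of sines: YX = XZ·sin Z/sin Y ≈ 201.38.
Median from Z: ½√(2·XZ² + 2·ZY² − YX²) ≈ 106.33.

106.3277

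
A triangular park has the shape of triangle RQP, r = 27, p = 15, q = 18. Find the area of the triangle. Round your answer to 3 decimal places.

Semiperimeter s = (27 + 18 + 15)/2 = 30.
Heron's formula: area = √(30·3·12·15) ≈ 127.28.

127.279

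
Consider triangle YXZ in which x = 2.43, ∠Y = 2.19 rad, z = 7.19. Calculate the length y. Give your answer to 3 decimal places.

8.825

By the law of cosines, y² = x² + z² − 2·x·z·cos Y = 77.882, so y ≈ 8.8251.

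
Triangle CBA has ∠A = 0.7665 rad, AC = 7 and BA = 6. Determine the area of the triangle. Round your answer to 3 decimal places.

14.566

Area = ½·BA·AC·sin A ≈ 14.566.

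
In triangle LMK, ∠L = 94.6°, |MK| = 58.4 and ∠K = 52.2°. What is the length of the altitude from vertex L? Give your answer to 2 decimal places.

The third angle is ∠M = 180° − ∠K − ∠L = 33.20°.
Law of sines: |KL| = |MK|·sin M/sin L ≈ 32.081.
Law of sines: |LM| = |MK|·sin K/sin L ≈ 46.294.
Area = ½·|MK|·|KL|·sin K ≈ 740.19.
The altitude from L has length 2·area/|MK| ≈ 25.349.

25.35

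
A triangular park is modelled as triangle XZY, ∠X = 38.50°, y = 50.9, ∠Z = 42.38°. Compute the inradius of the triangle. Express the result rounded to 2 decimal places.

9.35

The third angle is ∠Y = 180° − ∠X − ∠Z = 99.12°.
Law of sines: x = y·sin X/sin Y ≈ 32.092.
Law of sines: z = y·sin Z/sin Y ≈ 34.748.
Area = ½·y·x·sin Z ≈ 550.51.
Semiperimeter s = (32.092+34.748+50.9)/2 = 58.87.
Inradius = area/s = 550.51/58.87 ≈ 9.3514.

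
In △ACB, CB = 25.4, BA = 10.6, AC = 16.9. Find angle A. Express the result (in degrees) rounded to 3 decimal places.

133.625

By the law of cosines, cos A = (BA² + AC² − CB²) / (2·BA·AC) ≈ -0.68994, so ∠A ≈ 133.62°.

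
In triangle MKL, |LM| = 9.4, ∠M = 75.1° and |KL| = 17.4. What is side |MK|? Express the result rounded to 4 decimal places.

17.2576

Law of sines: sin K = |LM|·sin M/|KL| ≈ 0.52207.
Since |KL| ≥ |LM|, only the acute value applies: ∠K ≈ 31.47°.
Then ∠L = 180° − ∠M − ∠K ≈ 73.43°.
Law of sines gives |MK| = |KL|·sin L/sin M ≈ 17.258.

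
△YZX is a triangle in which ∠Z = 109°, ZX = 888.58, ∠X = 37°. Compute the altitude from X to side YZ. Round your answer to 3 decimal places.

The third angle is ∠Y = 180° − ∠Z − ∠X = 34.00°.
Law of sines: XY = ZX·sin Z/sin Y ≈ 1502.5.
Law of sines: YZ = ZX·sin X/sin Y ≈ 956.31.
Area = ½·ZX·XY·sin X ≈ 4.0173e+05.
The altitude from X has length 2·area/YZ ≈ 840.17.

840.169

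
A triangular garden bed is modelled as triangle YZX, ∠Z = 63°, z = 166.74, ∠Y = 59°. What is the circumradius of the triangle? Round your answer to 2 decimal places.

93.57

The third angle is ∠X = 180° − ∠Y − ∠Z = 58.00°.
Law of sines: y = z·sin Y/sin Z ≈ 160.41.
Law of sines: x = z·sin X/sin Z ≈ 158.7.
Circumradius = z/(2 sin Z) ≈ 93.568.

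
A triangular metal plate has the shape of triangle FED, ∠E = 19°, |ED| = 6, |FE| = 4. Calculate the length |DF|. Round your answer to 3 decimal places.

By the law of cosines, |DF|² = |FE|² + |ED|² − 2·|FE|·|ED|·cos E = 6.6151, so |DF| ≈ 2.572.

2.572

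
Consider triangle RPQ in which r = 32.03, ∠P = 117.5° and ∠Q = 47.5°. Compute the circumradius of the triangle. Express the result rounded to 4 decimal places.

61.8772

The third angle is ∠R = 180° − ∠P − ∠Q = 15.00°.
Law of sines: p = r·sin P/sin R ≈ 109.77.
Law of sines: q = r·sin Q/sin R ≈ 91.241.
Circumradius = r/(2 sin R) ≈ 61.877.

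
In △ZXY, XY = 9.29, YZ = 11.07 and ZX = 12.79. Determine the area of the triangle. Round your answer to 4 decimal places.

Semiperimeter s = (9.29 + 11.07 + 12.79)/2 = 16.575.
Heron's formula: area = √(16.575·7.285·5.505·3.785) ≈ 50.159.

area ≈ 50.1595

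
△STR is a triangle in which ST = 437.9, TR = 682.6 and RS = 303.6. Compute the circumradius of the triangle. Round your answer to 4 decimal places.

468.1894

By the law of cosines, cos S = (RS² + ST² − TR²) / (2·RS·ST) ≈ -0.68454, so ∠S ≈ 133.20°.
Circumradius = TR/(2 sin S) ≈ 468.19.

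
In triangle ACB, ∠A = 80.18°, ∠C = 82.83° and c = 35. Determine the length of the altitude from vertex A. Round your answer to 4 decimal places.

The third angle is ∠B = 180° − ∠A − ∠C = 16.99°.
Law of sines: a = c·sin A/sin C ≈ 34.759.
Law of sines: b = c·sin B/sin C ≈ 10.308.
Area = ½·c·a·sin B ≈ 177.74.
The altitude from A has length 2·area/a ≈ 10.227.

h_A ≈ 10.2272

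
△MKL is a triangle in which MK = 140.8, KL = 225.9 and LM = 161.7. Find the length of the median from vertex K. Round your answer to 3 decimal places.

Median from K: ½√(2·MK² + 2·KL² − LM²) ≈ 169.97.

169.974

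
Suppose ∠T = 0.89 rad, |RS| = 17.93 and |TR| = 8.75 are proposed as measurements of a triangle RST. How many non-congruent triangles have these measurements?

|TR|·sin T = 8.75·sin(0.89 rad) ≈ 6.799.
Since |RS| ≥ |TR|, exactly one triangle exists.

1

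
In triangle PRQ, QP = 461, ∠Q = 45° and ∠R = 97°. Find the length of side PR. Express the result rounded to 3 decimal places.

The third angle is ∠P = 180° − ∠R − ∠Q = 38.00°.
Law of sines: PR = QP·sin Q/sin R ≈ 328.42.

328.424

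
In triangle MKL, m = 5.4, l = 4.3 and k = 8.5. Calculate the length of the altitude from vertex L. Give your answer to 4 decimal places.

4.5801

Semiperimeter s = (5.4 + 8.5 + 4.3)/2 = 9.1.
Heron's formula: area = √(9.1·3.7·0.6·4.8) ≈ 9.8473.
The altitude from L has length 2·area/l ≈ 4.5801.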